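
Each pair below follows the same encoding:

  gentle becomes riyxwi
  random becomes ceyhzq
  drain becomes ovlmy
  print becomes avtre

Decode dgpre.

Shifts by position in gentle: pos 0: g→r (+11), pos 1: e→i (+4), pos 2: n→y (+11), pos 3: t→x (+4) — repeating every 2. The shifts repeat in a cycle of length 2: positions 0,1,… shift by +11, +4, then the pattern repeats.
Undoing it on dgpre: d−11=s, g−4=c, p−11=e, r−4=n, e−11=t.

scent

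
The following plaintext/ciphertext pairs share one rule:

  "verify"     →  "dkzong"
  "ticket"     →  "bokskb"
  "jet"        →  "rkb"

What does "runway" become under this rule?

Two shifts are in play — +6 for a/e/i/o/u, +8 for every other letter.
On runway: r(cons)+8=z, u(vowel)+6=a, n(cons)+8=v, w(cons)+8=e, a(vowel)+6=g, y(cons)+8=g.

zavegg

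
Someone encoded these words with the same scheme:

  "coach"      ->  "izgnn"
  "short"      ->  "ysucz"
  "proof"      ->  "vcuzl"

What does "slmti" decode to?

Shifts by position in coach: pos 0: c→i (+6), pos 1: o→z (+11), pos 2: a→g (+6), pos 3: c→n (+11) — repeating every 2. A repeating key of period 2 is used — shifts +6, +11 over and over.
Decoding slmti: s−6=m, l−11=a, m−6=g, t−11=i, i−6=c.

magic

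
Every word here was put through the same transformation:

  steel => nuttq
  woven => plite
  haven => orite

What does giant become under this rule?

hvreu

Treating letters as 0–25, the rule is x ↦ 7x + 17 (mod 26).
On giant: g(6)→7·6+17≡7=h; i(8)→7·8+17≡21=v; a(0)→7·0+17≡17=r; n(13)→7·13+17≡4=e; t(19)→7·19+17≡20=u (all mod 26).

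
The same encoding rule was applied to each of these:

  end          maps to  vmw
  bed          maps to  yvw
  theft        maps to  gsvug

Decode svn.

hem

Each pair mirrors across the alphabet (e↔v, n↔m, d↔w): positions sum to 25. Letters are reflected about the middle of the alphabet (position → 25−position): Atbash.
Decoding svn: s↔h, v↔e, n↔m.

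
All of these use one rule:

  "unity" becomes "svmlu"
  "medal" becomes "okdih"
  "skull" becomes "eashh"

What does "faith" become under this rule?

Treating letters as 0–25, the rule is x ↦ 7x + 8 (mod 26).
Applying it to faith: f(5)→7·5+8≡17=r; a(0)→7·0+8≡8=i; i(8)→7·8+8≡12=m; t(19)→7·19+8≡11=l; h(7)→7·7+8≡5=f (all mod 26).

rimlf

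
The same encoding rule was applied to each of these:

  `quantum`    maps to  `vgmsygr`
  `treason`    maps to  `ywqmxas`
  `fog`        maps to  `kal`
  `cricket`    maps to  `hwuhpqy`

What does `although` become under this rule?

mqymaglm

The shift depends on letter class: consonant q→v is +5, but vowel u→g is +12. Vowels shift forward by 12 and consonants shift forward by 5.
On although: a(vowel)+12=m, l(cons)+5=q, t(cons)+5=y, h(cons)+5=m, o(vowel)+12=a, u(vowel)+12=g, g(cons)+5=l, h(cons)+5=m.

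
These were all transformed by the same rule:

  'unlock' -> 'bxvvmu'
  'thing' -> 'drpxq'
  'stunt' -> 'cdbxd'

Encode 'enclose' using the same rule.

The shift depends on letter class: consonant n→x is +10, but vowel u→b is +7. Two shifts are in play — +7 for a/e/i/o/u, +10 for every other letter.
On enclose: e(vowel)+7=l, n(cons)+10=x, c(cons)+10=m, l(cons)+10=v, o(vowel)+7=v, s(cons)+10=c, e(vowel)+7=l.

lxmvvcl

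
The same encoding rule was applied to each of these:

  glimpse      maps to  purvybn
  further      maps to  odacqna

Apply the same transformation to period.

Compare letters: g→p is +9, l→u is +9, i→r is +9 — a constant shift. This is a Caesar cipher with shift 9.
On period: p+9=y, e+9=n, r+9=a, i+9=r, o+9=x, d+9=m.

ynarxm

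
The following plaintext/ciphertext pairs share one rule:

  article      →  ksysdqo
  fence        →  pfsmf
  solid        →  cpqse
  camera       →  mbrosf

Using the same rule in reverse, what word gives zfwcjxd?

It's a Vigenère-style cipher with numeric key [10,1,5]: position i shifts by key[i mod 3].
Reversing it on zfwcjxd: z−10=p, f−1=e, w−5=r, c−10=s, j−1=i, x−5=s, d−10=t.

persist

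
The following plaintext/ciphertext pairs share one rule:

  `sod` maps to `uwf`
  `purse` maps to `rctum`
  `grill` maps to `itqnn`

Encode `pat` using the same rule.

riv

The shift depends on letter class: consonant s→u is +2, but vowel o→w is +8. Two shifts are in play — +8 for a/e/i/o/u, +2 for every other letter.
For pat: p(cons)+2=r, a(vowel)+8=i, t(cons)+2=v.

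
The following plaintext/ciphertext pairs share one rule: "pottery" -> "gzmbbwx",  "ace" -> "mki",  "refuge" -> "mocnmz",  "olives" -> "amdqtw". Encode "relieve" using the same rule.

The output letters match the input read backwards, each shifted +8: pottery reversed is yrettop. Read the word backwards and shift each letter +8.
Applying it to relieve: reverse → eveiler; then shift: e+8=m, v+8=d, e+8=m, i+8=q, l+8=t, e+8=m, r+8=z.

mdmqtmz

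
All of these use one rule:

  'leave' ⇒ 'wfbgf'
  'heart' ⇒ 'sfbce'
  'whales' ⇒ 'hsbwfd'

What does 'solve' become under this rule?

The shift depends on letter class: consonant l→w is +11, but vowel e→f is +1. The rule splits by letter class: vowels +1, consonants +11.
Applying it to solve: s(cons)+11=d, o(vowel)+1=p, l(cons)+11=w, v(cons)+11=g, e(vowel)+1=f.

dpwgf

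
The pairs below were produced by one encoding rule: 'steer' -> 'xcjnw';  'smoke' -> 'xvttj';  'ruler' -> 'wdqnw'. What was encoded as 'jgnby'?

A repeating key of period 2 is used — shifts +5, +9 over and over.
Reversing it on jgnby: j−5=e, g−9=x, n−5=i, b−9=s, y−5=t.

exist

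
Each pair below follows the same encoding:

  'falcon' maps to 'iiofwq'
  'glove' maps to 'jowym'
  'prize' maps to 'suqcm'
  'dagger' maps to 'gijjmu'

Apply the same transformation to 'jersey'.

The rule splits by letter class: vowels +8, consonants +3.
For jersey: j(cons)+3=m, e(vowel)+8=m, r(cons)+3=u, s(cons)+3=v, e(vowel)+8=m, y(cons)+3=b.

mmuvmb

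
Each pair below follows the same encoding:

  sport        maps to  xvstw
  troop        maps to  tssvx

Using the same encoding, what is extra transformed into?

The output letters match the input read backwards, each shifted +4: sport reversed is trops. Two steps: reverse the string, then apply a Caesar shift of +4.
For extra: reverse → artxe; then shift: a+4=e, r+4=v, t+4=x, x+4=b, e+4=i.

evxbi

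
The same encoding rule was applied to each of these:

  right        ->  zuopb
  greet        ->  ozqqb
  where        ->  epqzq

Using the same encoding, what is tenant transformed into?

bqvmvb

The shift depends on letter class: consonant r→z is +8, but vowel i→u is +12. Vowels shift forward by 12 and consonants shift forward by 8.
Applying it to tenant: t(cons)+8=b, e(vowel)+12=q, n(cons)+8=v, a(vowel)+12=m, n(cons)+8=v, t(cons)+8=b.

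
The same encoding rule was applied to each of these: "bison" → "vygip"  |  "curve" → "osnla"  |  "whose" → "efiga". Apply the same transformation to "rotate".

b(1)→v(21) and i(8)→y(24) fit y≡19x+2 (mod 26); the inverse of 19 mod 26 is 11. This is an affine cipher: with a=0,…,z=25, each position x becomes (19x+2) mod 26.
Applying it to rotate: r(17)→19·17+2≡13=n; o(14)→19·14+2≡8=i; t(19)→19·19+2≡25=z; a(0)→19·0+2≡2=c; t(19)→19·19+2≡25=z; e(4)→19·4+2≡0=a (all mod 26).

nizcza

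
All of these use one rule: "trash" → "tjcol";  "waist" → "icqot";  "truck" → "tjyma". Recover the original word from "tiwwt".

tweet

t(19)→t(19) and r(17)→j(9) fit y≡5x+2 (mod 26); the inverse of 5 mod 26 is 21. Treating letters as 0–25, the rule is x ↦ 5x + 2 (mod 26).
Reversing it on tiwwt: t(19)→21·(19−2)≡19=t; i(8)→21·(8−2)≡22=w; w(22)→21·(22−2)≡4=e; w(22)→21·(22−2)≡4=e; t(19)→21·(19−2)≡19=t (all mod 26).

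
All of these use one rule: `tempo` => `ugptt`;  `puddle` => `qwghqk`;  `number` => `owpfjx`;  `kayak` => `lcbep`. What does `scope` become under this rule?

In tempo: t→u is +1, e→g is +2, m→p is +3, p→t is +4 — the shift increases by 1 each position. Each letter shifts forward by (position + 1), i.e. 1, 2, 3, … — the shift grows by one for each successive letter.
Applying it to scope: s+1=t, c+2=e, o+3=r, p+4=t, e+5=j.

tertj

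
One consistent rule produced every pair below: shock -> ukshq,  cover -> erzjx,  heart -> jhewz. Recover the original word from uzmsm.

Letter i (0-indexed) is shifted by i+2, so successive shifts are 2, 3, 4, ….
Undoing it on uzmsm: u−2=s, z−3=w, m−4=i, s−5=n, m−6=g.

swing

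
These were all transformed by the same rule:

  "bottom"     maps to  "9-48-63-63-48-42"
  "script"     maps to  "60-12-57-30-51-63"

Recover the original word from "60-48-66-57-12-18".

With a=1..z=26, the number is 3·pos + 3.
Undoing it on 60-48-66-57-12-18: 60→(60−3)÷3=19=s, 48→(48−3)÷3=15=o, 66→(66−3)÷3=21=u, 57→(57−3)÷3=18=r, 12→(12−3)÷3=3=c, 18→(18−3)÷3=5=e.

source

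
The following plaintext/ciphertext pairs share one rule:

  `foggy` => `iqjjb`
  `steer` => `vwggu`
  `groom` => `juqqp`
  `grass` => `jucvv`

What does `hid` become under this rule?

The rule splits by letter class: vowels +2, consonants +3.
For hid: h(cons)+3=k, i(vowel)+2=k, d(cons)+3=g.

kkg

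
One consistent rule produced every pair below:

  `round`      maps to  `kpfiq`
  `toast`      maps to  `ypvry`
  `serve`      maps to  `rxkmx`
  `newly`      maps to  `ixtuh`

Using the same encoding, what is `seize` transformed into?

r(17)→k(10) and o(14)→p(15) fit y≡7x+21 (mod 26); the inverse of 7 mod 26 is 15. This is an affine cipher: with a=0,…,z=25, each position x becomes (7x+21) mod 26.
For seize: s(18)→7·18+21≡17=r; e(4)→7·4+21≡23=x; i(8)→7·8+21≡25=z; z(25)→7·25+21≡14=o; e(4)→7·4+21≡23=x (all mod 26).

rxzox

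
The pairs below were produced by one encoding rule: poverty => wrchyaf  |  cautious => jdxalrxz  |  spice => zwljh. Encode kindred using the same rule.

The shift depends on letter class: consonant p→w is +7, but vowel o→r is +3. Two shifts are in play — +3 for a/e/i/o/u, +7 for every other letter.
For kindred: k(cons)+7=r, i(vowel)+3=l, n(cons)+7=u, d(cons)+7=k, r(cons)+7=y, e(vowel)+3=h, d(cons)+7=k.

rlukyhk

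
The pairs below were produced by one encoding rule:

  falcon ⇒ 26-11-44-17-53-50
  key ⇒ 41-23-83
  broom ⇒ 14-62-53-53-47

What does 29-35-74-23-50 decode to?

given

f(#6)→26 and a(#1)→11: differences scale by 3, so n = 3·pos + 8. Each letter becomes 3×(its alphabet position, a=1..z=26) + 8.
Reversing it on 29-35-74-23-50: 29→(29−8)÷3=7=g, 35→(35−8)÷3=9=i, 74→(74−8)÷3=22=v, 23→(23−8)÷3=5=e, 50→(50−8)÷3=14=n.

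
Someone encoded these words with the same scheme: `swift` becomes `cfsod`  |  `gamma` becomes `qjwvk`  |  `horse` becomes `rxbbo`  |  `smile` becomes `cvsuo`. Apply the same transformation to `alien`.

The shifts repeat in a cycle of length 2: positions 0,1,… shift by +10, +9, then the pattern repeats.
Applying it to alien: a+10=k, l+9=u, i+10=s, e+9=n, n+10=x.

kusnx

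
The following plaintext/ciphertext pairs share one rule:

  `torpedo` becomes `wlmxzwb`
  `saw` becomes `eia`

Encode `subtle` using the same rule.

The word is reversed, then every letter is shifted forward by 8.
For subtle: reverse → eltbus; then shift: e+8=m, l+8=t, t+8=b, b+8=j, u+8=c, s+8=a.

mtbjca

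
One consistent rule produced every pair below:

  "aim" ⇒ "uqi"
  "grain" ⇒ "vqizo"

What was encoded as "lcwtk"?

cloud

The output letters match the input read backwards, each shifted +8: aim reversed is mia. Read the word backwards and shift each letter +8.
Decoding lcwtk: shift back: l−8=d, c−8=u, w−8=o, t−8=l, k−8=c → duolc; then reverse → cloud.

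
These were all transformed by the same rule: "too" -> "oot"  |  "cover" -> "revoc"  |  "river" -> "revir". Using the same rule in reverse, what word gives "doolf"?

flood

The output letters match the input read backwards: too reversed is oot. The word is simply reversed.
Undoing it on doolf: then reverse → flood.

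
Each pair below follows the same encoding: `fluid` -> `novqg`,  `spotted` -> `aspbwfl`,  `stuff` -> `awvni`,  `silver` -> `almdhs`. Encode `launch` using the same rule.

Shifts by position in fluid: pos 0: f→n (+8), pos 1: l→o (+3), pos 2: u→v (+1), pos 3: i→q (+8), pos 4: d→g (+3) — repeating every 3. It's a Vigenère-style cipher with numeric key [8,3,1]: position i shifts by key[i mod 3].
On launch: l+8=t, a+3=d, u+1=v, n+8=v, c+3=f, h+1=i.

tdvvfi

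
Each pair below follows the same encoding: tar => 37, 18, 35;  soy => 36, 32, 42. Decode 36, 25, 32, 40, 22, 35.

shower

t is letter #20 and maps to 37: an offset of 17. Letters become their 1-based position plus 17 (so a→18, b→19, …).
Undoing it on 36, 25, 32, 40, 22, 35: 36→(36−17)÷1=19=s, 25→(25−17)÷1=8=h, 32→(32−17)÷1=15=o, 40→(40−17)÷1=23=w, 22→(22−17)÷1=5=e, 35→(35−17)÷1=18=r.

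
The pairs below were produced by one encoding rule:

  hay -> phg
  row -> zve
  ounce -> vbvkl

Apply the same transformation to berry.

jlzzg

The shift depends on letter class: consonant h→p is +8, but vowel a→h is +7. The rule splits by letter class: vowels +7, consonants +8.
On berry: b(cons)+8=j, e(vowel)+7=l, r(cons)+8=z, r(cons)+8=z, y(cons)+8=g.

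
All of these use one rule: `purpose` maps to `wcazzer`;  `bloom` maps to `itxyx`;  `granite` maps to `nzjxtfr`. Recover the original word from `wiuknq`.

palace

In purpose: p→w is +7, u→c is +8, r→a is +9, p→z is +10 — the shift increases by 1 each position. Each letter shifts forward by (position + 7), i.e. 7, 8, 9, … — the shift grows by one for each successive letter.
Undoing it on wiuknq: w−7=p, i−8=a, u−9=l, k−10=a, n−11=c, q−12=e.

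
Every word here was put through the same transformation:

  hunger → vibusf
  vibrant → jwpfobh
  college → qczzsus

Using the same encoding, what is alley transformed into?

Compare letters: h→v is +14, u→i is +14, n→b is +14 — a constant shift. Each letter is shifted forward by 14 in the alphabet (a Caesar shift of +14).
Applying it to alley: a+14=o, l+14=z, l+14=z, e+14=s, y+14=m.

ozzsm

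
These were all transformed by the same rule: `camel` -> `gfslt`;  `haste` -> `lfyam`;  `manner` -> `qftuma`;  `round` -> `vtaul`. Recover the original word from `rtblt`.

novel

In camel: c→g is +4, a→f is +5, m→s is +6, e→l is +7 — the shift increases by 1 each position. Each letter shifts forward by (position + 4), i.e. 4, 5, 6, … — the shift grows by one for each successive letter.
Decoding rtblt: r−4=n, t−5=o, b−6=v, l−7=e, t−8=l.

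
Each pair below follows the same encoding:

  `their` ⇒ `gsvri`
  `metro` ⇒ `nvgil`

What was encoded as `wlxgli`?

Each pair mirrors across the alphabet (t↔g, h↔s, e↔v): positions sum to 25. This is the alphabet-reversal cipher (Atbash): a becomes z, b becomes y, etc.
Decoding wlxgli: w↔d, l↔o, x↔c, g↔t, l↔o, i↔r.

doctor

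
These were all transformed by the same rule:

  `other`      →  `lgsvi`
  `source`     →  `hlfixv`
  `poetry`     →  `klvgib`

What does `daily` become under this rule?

wzrob

Each pair mirrors across the alphabet (o↔l, t↔g, h↔s): positions sum to 25. Letters are reflected about the middle of the alphabet (position → 25−position): Atbash.
Applying it to daily: d↔w, a↔z, i↔r, l↔o, y↔b.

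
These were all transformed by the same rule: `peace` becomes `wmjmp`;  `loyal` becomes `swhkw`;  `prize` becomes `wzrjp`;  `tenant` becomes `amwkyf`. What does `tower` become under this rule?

In peace: p→w is +7, e→m is +8, a→j is +9, c→m is +10 — the shift increases by 1 each position. The shift increases by 1 at each position, starting from +7: 7, 8, 9, ….
For tower: t+7=a, o+8=w, w+9=f, e+10=o, r+11=c.

awfoc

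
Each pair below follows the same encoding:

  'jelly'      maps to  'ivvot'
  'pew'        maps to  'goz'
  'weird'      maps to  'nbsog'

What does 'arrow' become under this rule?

The output letters match the input read backwards, each shifted +10: jelly reversed is yllej. Two steps: reverse the string, then apply a Caesar shift of +10.
Applying it to arrow: reverse → worra; then shift: w+10=g, o+10=y, r+10=b, r+10=b, a+10=k.

gybbk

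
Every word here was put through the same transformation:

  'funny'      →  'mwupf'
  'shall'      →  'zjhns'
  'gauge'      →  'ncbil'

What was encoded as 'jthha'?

craft

Shifts by position in funny: pos 0: f→m (+7), pos 1: u→w (+2), pos 2: n→u (+7), pos 3: n→p (+2) — repeating every 2. It's a Vigenère-style cipher with numeric key [7,2]: position i shifts by key[i mod 2].
Undoing it on jthha: j−7=c, t−2=r, h−7=a, h−2=f, a−7=t.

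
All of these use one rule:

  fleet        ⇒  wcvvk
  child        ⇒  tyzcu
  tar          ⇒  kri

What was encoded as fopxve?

Every letter moves 17 places later in the alphabet, wrapping around z→a.
Undoing it on fopxve: f−17=o, o−17=x, p−17=y, x−17=g, v−17=e, e−17=n.

oxygen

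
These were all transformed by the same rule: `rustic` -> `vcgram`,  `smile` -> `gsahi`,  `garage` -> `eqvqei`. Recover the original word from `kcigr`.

This is an affine cipher: with a=0,…,z=25, each position x becomes (11x+16) mod 26.
Undoing it on kcigr: k(10)→19·(10−16)≡16=q; c(2)→19·(2−16)≡20=u; i(8)→19·(8−16)≡4=e; g(6)→19·(6−16)≡18=s; r(17)→19·(17−16)≡19=t (all mod 26).

quest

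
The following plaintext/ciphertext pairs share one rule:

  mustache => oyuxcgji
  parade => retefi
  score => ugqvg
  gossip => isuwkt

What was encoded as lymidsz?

jukebox

Shifts by position in mustache: pos 0: m→o (+2), pos 1: u→y (+4), pos 2: s→u (+2), pos 3: t→x (+4) — repeating every 2. It's a Vigenère-style cipher with numeric key [2,4]: position i shifts by key[i mod 2].
Decoding lymidsz: l−2=j, y−4=u, m−2=k, i−4=e, d−2=b, s−4=o, z−2=x.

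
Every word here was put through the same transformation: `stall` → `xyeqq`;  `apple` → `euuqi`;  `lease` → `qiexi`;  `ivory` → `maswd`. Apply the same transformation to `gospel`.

lsxuiq

The shift depends on letter class: consonant s→x is +5, but vowel a→e is +4. Two shifts are in play — +4 for a/e/i/o/u, +5 for every other letter.
For gospel: g(cons)+5=l, o(vowel)+4=s, s(cons)+5=x, p(cons)+5=u, e(vowel)+4=i, l(cons)+5=q.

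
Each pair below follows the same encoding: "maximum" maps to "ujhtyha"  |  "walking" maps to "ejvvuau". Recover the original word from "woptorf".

officer

In maximum: m→u is +8, a→j is +9, x→h is +10, i→t is +11 — the shift increases by 1 each position. The shift increases by 1 at each position, starting from +8: 8, 9, 10, ….
Reversing it on woptorf: w−8=o, o−9=f, p−10=f, t−11=i, o−12=c, r−13=e, f−14=r.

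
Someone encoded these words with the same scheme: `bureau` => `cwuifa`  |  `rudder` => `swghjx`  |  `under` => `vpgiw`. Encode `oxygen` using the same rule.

pzbkjt

Letter i (0-indexed) is shifted by i+1, so successive shifts are 1, 2, 3, ….
Applying it to oxygen: o+1=p, x+2=z, y+3=b, g+4=k, e+5=j, n+6=t.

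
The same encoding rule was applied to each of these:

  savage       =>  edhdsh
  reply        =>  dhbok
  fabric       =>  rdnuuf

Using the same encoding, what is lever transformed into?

The shifts repeat in a cycle of length 2: positions 0,1,… shift by +12, +3, then the pattern repeats.
Applying it to lever: l+12=x, e+3=h, v+12=h, e+3=h, r+12=d.

xhhhd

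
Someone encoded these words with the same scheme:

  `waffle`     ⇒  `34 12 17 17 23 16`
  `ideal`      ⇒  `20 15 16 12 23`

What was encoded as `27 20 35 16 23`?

pixel

w is letter #23 and maps to 34: an offset of 11. The number is (letter's place in the alphabet, a=1) + 11.
Decoding 27 20 35 16 23: 27→(27−11)÷1=16=p, 20→(20−11)÷1=9=i, 35→(35−11)÷1=24=x, 16→(16−11)÷1=5=e, 23→(23−11)÷1=12=l.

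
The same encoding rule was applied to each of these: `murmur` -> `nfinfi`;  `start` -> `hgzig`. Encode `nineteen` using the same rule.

Each pair mirrors across the alphabet (m↔n, u↔f, r↔i): positions sum to 25. This is the alphabet-reversal cipher (Atbash): a becomes z, b becomes y, etc.
For nineteen: n↔m, i↔r, n↔m, e↔v, t↔g, e↔v, e↔v, n↔m.

mrmvgvvm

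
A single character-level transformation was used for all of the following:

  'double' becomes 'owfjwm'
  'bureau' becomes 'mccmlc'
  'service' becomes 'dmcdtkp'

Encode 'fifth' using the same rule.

Shifts by position in double: pos 0: d→o (+11), pos 1: o→w (+8), pos 2: u→f (+11), pos 3: b→j (+8) — repeating every 2. The shifts repeat in a cycle of length 2: positions 0,1,… shift by +11, +8, then the pattern repeats.
On fifth: f+11=q, i+8=q, f+11=q, t+8=b, h+11=s.

qqqbs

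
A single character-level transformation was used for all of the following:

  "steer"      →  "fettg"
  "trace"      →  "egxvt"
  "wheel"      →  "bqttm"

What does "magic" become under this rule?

Treating letters as 0–25, the rule is x ↦ 25x + 23 (mod 26).
On magic: m(12)→25·12+23≡11=l; a(0)→25·0+23≡23=x; g(6)→25·6+23≡17=r; i(8)→25·8+23≡15=p; c(2)→25·2+23≡21=v (all mod 26).

lxrpv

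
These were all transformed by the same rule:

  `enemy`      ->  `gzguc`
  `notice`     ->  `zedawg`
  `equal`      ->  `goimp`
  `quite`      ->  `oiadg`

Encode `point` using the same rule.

jeazd

Each letter's alphabet position (a=0..z=25) is mapped through 5·x+12 mod 26 — an affine cipher.
Applying it to point: p(15)→5·15+12≡9=j; o(14)→5·14+12≡4=e; i(8)→5·8+12≡0=a; n(13)→5·13+12≡25=z; t(19)→5·19+12≡3=d (all mod 26).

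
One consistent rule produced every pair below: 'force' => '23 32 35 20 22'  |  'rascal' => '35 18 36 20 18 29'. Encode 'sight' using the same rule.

f is letter #6 and maps to 23: an offset of 17. Letters become their 1-based position plus 17 (so a→18, b→19, …).
On sight: s=19→36, i=9→26, g=7→24, h=8→25, t=20→37.

36 26 24 25 37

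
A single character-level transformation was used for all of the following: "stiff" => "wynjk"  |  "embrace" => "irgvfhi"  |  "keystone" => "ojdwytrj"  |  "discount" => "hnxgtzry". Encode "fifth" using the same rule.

Shifts by position in stiff: pos 0: s→w (+4), pos 1: t→y (+5), pos 2: i→n (+5), pos 3: f→j (+4), pos 4: f→k (+5) — repeating every 3. It's a Vigenère-style cipher with numeric key [4,5,5]: position i shifts by key[i mod 3].
On fifth: f+4=j, i+5=n, f+5=k, t+4=x, h+5=m.

jnkxm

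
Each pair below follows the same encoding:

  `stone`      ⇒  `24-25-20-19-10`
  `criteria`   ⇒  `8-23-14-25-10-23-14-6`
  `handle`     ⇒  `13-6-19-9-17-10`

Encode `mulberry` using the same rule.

The number is (letter's place in the alphabet, a=1) + 5.
Applying it to mulberry: m=13→18, u=21→26, l=12→17, b=2→7, e=5→10, r=18→23, r=18→23, y=25→30.

18-26-17-7-10-23-23-30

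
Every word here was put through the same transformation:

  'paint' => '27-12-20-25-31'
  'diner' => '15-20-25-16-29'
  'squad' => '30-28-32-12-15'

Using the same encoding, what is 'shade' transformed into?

p is letter #16 and maps to 27: an offset of 11. Letters become their 1-based position plus 11 (so a→12, b→13, …).
On shade: s=19→30, h=8→19, a=1→12, d=4→15, e=5→16.

30-19-12-15-16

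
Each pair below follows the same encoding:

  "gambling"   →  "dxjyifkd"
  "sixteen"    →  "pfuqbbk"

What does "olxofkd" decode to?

Compare letters: g→d is +23, a→x is +23, m→j is +23 — a constant shift. Every letter moves 23 places later in the alphabet, wrapping around z→a.
Reversing it on olxofkd: o−23=r, l−23=o, x−23=a, o−23=r, f−23=i, k−23=n, d−23=g.

roaring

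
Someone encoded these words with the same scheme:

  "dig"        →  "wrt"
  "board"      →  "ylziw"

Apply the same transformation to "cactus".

xzxgfh

Each pair mirrors across the alphabet (d↔w, i↔r, g↔t): positions sum to 25. Each letter is replaced by its mirror in the alphabet: a↔z, b↔y, c↔x, and so on (the Atbash cipher).
Applying it to cactus: c↔x, a↔z, c↔x, t↔g, u↔f, s↔h.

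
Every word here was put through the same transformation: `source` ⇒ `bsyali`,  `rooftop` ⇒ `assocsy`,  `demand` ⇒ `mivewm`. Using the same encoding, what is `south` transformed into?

The rule splits by letter class: vowels +4, consonants +9.
For south: s(cons)+9=b, o(vowel)+4=s, u(vowel)+4=y, t(cons)+9=c, h(cons)+9=q.

bsycq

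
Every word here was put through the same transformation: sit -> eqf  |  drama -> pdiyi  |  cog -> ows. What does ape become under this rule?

The rule splits by letter class: vowels +8, consonants +12.
For ape: a(vowel)+8=i, p(cons)+12=b, e(vowel)+8=m.

ibm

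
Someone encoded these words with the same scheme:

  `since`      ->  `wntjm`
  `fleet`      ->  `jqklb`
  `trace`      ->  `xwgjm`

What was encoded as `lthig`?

hobby

The shift increases by 1 at each position, starting from +4: 4, 5, 6, ….
Decoding lthig: l−4=h, t−5=o, h−6=b, i−7=b, g−8=y.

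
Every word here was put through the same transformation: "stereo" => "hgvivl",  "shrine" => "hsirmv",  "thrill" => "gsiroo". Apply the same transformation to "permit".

kvinrg

Each pair mirrors across the alphabet (s↔h, t↔g, e↔v): positions sum to 25. Letters are reflected about the middle of the alphabet (position → 25−position): Atbash.
On permit: p↔k, e↔v, r↔i, m↔n, i↔r, t↔g.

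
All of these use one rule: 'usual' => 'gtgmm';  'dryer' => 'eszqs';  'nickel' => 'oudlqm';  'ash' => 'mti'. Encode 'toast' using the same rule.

uamtu

The shift depends on letter class: consonant s→t is +1, but vowel u→g is +12. The rule splits by letter class: vowels +12, consonants +1.
Applying it to toast: t(cons)+1=u, o(vowel)+12=a, a(vowel)+12=m, s(cons)+1=t, t(cons)+1=u.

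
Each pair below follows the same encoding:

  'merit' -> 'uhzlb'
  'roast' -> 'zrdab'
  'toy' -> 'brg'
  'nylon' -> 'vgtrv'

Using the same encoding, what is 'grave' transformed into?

The shift depends on letter class: consonant m→u is +8, but vowel e→h is +3. Vowels shift forward by 3 and consonants shift forward by 8.
For grave: g(cons)+8=o, r(cons)+8=z, a(vowel)+3=d, v(cons)+8=d, e(vowel)+3=h.

ozddh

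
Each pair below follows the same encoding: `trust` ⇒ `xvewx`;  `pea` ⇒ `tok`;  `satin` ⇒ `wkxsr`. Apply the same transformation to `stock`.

wxygo

The shift depends on letter class: consonant t→x is +4, but vowel u→e is +10. The rule splits by letter class: vowels +10, consonants +4.
On stock: s(cons)+4=w, t(cons)+4=x, o(vowel)+10=y, c(cons)+4=g, k(cons)+4=o.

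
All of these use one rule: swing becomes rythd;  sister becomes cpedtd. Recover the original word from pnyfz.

ounce

The output letters match the input read backwards, each shifted +11: swing reversed is gniws. The word is reversed, then every letter is shifted forward by 11.
Reversing it on pnyfz: shift back: p−11=e, n−11=c, y−11=n, f−11=u, z−11=o → ecnuo; then reverse → ounce.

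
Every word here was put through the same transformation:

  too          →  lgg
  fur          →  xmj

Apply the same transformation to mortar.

egjlsj

This is a Caesar cipher with shift 18.
On mortar: m+18=e, o+18=g, r+18=j, t+18=l, a+18=s, r+18=j.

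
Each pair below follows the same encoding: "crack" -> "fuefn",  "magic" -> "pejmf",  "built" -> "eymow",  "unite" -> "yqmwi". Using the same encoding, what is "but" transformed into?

eyw

The rule splits by letter class: vowels +4, consonants +3.
For but: b(cons)+3=e, u(vowel)+4=y, t(cons)+3=w.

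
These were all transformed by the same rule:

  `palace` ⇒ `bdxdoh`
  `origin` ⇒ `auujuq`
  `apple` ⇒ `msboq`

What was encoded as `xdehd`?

Shifts by position in palace: pos 0: p→b (+12), pos 1: a→d (+3), pos 2: l→x (+12), pos 3: a→d (+3) — repeating every 2. The shifts repeat in a cycle of length 2: positions 0,1,… shift by +12, +3, then the pattern repeats.
Decoding xdehd: x−12=l, d−3=a, e−12=s, h−3=e, d−12=r.

laser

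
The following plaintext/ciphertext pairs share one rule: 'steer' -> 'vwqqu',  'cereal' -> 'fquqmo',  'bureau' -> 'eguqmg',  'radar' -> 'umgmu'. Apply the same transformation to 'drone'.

Vowels shift forward by 12 and consonants shift forward by 3.
Applying it to drone: d(cons)+3=g, r(cons)+3=u, o(vowel)+12=a, n(cons)+3=q, e(vowel)+12=q.

guaqq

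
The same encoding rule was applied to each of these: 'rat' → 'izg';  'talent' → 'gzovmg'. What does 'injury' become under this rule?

rmqfib

Each pair mirrors across the alphabet (r↔i, a↔z, t↔g): positions sum to 25. This is the alphabet-reversal cipher (Atbash): a becomes z, b becomes y, etc.
On injury: i↔r, n↔m, j↔q, u↔f, r↔i, y↔b.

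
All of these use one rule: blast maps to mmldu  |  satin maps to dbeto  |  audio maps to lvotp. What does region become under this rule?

cfrtpy

The shifts repeat in a cycle of length 3: positions 0,1,… shift by +11, +1, +11, then the pattern repeats.
Applying it to region: r+11=c, e+1=f, g+11=r, i+11=t, o+1=p, n+11=y.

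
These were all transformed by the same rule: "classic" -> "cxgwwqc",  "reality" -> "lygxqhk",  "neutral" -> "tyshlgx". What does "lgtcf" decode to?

Each letter's alphabet position (a=0..z=25) is mapped through 11·x+6 mod 26 — an affine cipher.
Decoding lgtcf: l(11)→19·(11−6)≡17=r; g(6)→19·(6−6)≡0=a; t(19)→19·(19−6)≡13=n; c(2)→19·(2−6)≡2=c; f(5)→19·(5−6)≡7=h (all mod 26).

ranch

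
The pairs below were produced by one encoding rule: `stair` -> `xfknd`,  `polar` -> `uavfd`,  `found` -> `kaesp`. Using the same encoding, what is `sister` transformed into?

xucyqb

Shifts by position in stair: pos 0: s→x (+5), pos 1: t→f (+12), pos 2: a→k (+10), pos 3: i→n (+5), pos 4: r→d (+12) — repeating every 3. The shifts repeat in a cycle of length 3: positions 0,1,… shift by +5, +12, +10, then the pattern repeats.
For sister: s+5=x, i+12=u, s+10=c, t+5=y, e+12=q, r+10=b.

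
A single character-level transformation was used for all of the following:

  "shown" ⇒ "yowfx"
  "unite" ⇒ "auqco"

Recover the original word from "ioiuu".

chalk

Letter i (0-indexed) is shifted by i+6, so successive shifts are 6, 7, 8, ….
Reversing it on ioiuu: i−6=c, o−7=h, i−8=a, u−9=l, u−10=k.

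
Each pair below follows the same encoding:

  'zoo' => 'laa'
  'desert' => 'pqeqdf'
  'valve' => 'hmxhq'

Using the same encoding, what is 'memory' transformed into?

yqyadk

Compare letters: z→l is +12, o→a is +12, o→a is +12 — a constant shift. It's a constant shift of +12 (ROT12).
For memory: m+12=y, e+12=q, m+12=y, o+12=a, r+12=d, y+12=k.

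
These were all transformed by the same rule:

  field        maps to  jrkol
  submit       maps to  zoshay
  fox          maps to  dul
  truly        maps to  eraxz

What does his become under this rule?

The output letters match the input read backwards, each shifted +6: field reversed is dleif. The word is reversed, then every letter is shifted forward by 6.
For his: reverse → sih; then shift: s+6=y, i+6=o, h+6=n.

yon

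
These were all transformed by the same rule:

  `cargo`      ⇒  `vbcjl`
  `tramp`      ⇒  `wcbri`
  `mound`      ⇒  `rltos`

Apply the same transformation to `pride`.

icdsp

c(2)→v(21) and a(0)→b(1) fit y≡23x+1 (mod 26); the inverse of 23 mod 26 is 17. Treating letters as 0–25, the rule is x ↦ 23x + 1 (mod 26).
For pride: p(15)→23·15+1≡8=i; r(17)→23·17+1≡2=c; i(8)→23·8+1≡3=d; d(3)→23·3+1≡18=s; e(4)→23·4+1≡15=p (all mod 26).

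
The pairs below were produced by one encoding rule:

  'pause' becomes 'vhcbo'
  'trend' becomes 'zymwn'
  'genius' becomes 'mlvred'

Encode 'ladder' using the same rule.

rhlmoc

In pause: p→v is +6, a→h is +7, u→c is +8, s→b is +9 — the shift increases by 1 each position. Each letter shifts forward by (position + 6), i.e. 6, 7, 8, … — the shift grows by one for each successive letter.
On ladder: l+6=r, a+7=h, d+8=l, d+9=m, e+10=o, r+11=c.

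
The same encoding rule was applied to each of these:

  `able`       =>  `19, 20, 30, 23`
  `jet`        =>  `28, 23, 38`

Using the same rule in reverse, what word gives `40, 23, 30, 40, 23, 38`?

velvet

a is letter #1 and maps to 19: an offset of 18. The number is (letter's place in the alphabet, a=1) + 18.
Decoding 40, 23, 30, 40, 23, 38: 40→(40−18)÷1=22=v, 23→(23−18)÷1=5=e, 30→(30−18)÷1=12=l, 40→(40−18)÷1=22=v, 23→(23−18)÷1=5=e, 38→(38−18)÷1=20=t.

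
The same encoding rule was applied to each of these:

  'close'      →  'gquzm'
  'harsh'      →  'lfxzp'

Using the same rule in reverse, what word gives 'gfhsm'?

In close: c→g is +4, l→q is +5, o→u is +6, s→z is +7 — the shift increases by 1 each position. Each letter shifts forward by (position + 4), i.e. 4, 5, 6, … — the shift grows by one for each successive letter.
Decoding gfhsm: g−4=c, f−5=a, h−6=b, s−7=l, m−8=e.

cable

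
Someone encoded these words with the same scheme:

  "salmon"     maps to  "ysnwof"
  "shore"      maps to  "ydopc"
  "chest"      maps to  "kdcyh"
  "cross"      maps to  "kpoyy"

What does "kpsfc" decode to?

This is an affine cipher: with a=0,…,z=25, each position x becomes (9x+18) mod 26.
Undoing it on kpsfc: k(10)→3·(10−18)≡2=c; p(15)→3·(15−18)≡17=r; s(18)→3·(18−18)≡0=a; f(5)→3·(5−18)≡13=n; c(2)→3·(2−18)≡4=e (all mod 26).

crane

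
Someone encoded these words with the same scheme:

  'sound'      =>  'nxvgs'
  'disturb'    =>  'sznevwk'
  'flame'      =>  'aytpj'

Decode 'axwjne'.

forest

s(18)→n(13) and o(14)→x(23) fit y≡17x+19 (mod 26); the inverse of 17 mod 26 is 23. Each letter's alphabet position (a=0..z=25) is mapped through 17·x+19 mod 26 — an affine cipher.
Undoing it on axwjne: a(0)→23·(0−19)≡5=f; x(23)→23·(23−19)≡14=o; w(22)→23·(22−19)≡17=r; j(9)→23·(9−19)≡4=e; n(13)→23·(13−19)≡18=s; e(4)→23·(4−19)≡19=t (all mod 26).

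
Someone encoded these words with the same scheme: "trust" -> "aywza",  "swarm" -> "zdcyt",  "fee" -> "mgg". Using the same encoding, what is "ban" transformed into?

icu

The shift depends on letter class: consonant t→a is +7, but vowel u→w is +2. The rule splits by letter class: vowels +2, consonants +7.
On ban: b(cons)+7=i, a(vowel)+2=c, n(cons)+7=u.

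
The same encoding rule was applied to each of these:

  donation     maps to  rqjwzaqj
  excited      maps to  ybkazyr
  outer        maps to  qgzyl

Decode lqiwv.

royal

d(3)→r(17) and o(14)→q(16) fit y≡7x+22 (mod 26); the inverse of 7 mod 26 is 15. This is an affine cipher: with a=0,…,z=25, each position x becomes (7x+22) mod 26.
Decoding lqiwv: l(11)→15·(11−22)≡17=r; q(16)→15·(16−22)≡14=o; i(8)→15·(8−22)≡24=y; w(22)→15·(22−22)≡0=a; v(21)→15·(21−22)≡11=l (all mod 26).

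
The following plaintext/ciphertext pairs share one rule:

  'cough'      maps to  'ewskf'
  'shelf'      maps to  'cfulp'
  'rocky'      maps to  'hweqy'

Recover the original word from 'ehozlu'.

cradle

c(2)→e(4) and o(14)→w(22) fit y≡21x+14 (mod 26); the inverse of 21 mod 26 is 5. Treating letters as 0–25, the rule is x ↦ 21x + 14 (mod 26).
Undoing it on ehozlu: e(4)→5·(4−14)≡2=c; h(7)→5·(7−14)≡17=r; o(14)→5·(14−14)≡0=a; z(25)→5·(25−14)≡3=d; l(11)→5·(11−14)≡11=l; u(20)→5·(20−14)≡4=e (all mod 26).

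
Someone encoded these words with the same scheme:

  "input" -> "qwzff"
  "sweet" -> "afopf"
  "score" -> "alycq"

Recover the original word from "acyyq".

stone

The shift increases by 1 at each position, starting from +8: 8, 9, 10, ….
Reversing it on acyyq: a−8=s, c−9=t, y−10=o, y−11=n, q−12=e.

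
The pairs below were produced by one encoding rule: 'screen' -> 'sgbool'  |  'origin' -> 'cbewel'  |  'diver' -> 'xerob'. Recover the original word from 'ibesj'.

wrist

s(18)→s(18) and c(2)→g(6) fit y≡17x+24 (mod 26); the inverse of 17 mod 26 is 23. Each letter's alphabet position (a=0..z=25) is mapped through 17·x+24 mod 26 — an affine cipher.
Undoing it on ibesj: i(8)→23·(8−24)≡22=w; b(1)→23·(1−24)≡17=r; e(4)→23·(4−24)≡8=i; s(18)→23·(18−24)≡18=s; j(9)→23·(9−24)≡19=t (all mod 26).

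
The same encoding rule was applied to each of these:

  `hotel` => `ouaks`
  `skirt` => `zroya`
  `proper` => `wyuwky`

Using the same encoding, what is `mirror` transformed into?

The shift depends on letter class: consonant h→o is +7, but vowel o→u is +6. Two shifts are in play — +6 for a/e/i/o/u, +7 for every other letter.
For mirror: m(cons)+7=t, i(vowel)+6=o, r(cons)+7=y, r(cons)+7=y, o(vowel)+6=u, r(cons)+7=y.

toyyuy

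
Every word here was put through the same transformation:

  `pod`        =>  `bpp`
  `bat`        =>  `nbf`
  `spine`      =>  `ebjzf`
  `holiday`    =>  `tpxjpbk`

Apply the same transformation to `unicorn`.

vzjopdz

The shift depends on letter class: consonant p→b is +12, but vowel o→p is +1. The rule splits by letter class: vowels +1, consonants +12.
Applying it to unicorn: u(vowel)+1=v, n(cons)+12=z, i(vowel)+1=j, c(cons)+12=o, o(vowel)+1=p, r(cons)+12=d, n(cons)+12=z.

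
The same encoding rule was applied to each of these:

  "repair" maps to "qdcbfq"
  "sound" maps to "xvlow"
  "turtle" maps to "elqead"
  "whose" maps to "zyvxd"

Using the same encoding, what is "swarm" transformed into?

xzbqh

r(17)→q(16) and e(4)→d(3) fit y≡7x+1 (mod 26); the inverse of 7 mod 26 is 15. This is an affine cipher: with a=0,…,z=25, each position x becomes (7x+1) mod 26.
Applying it to swarm: s(18)→7·18+1≡23=x; w(22)→7·22+1≡25=z; a(0)→7·0+1≡1=b; r(17)→7·17+1≡16=q; m(12)→7·12+1≡7=h (all mod 26).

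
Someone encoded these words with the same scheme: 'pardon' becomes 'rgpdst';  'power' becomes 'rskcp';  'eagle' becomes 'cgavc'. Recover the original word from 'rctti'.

penny

p(15)→r(17) and a(0)→g(6) fit y≡25x+6 (mod 26); the inverse of 25 mod 26 is 25. This is an affine cipher: with a=0,…,z=25, each position x becomes (25x+6) mod 26.
Decoding rctti: r(17)→25·(17−6)≡15=p; c(2)→25·(2−6)≡4=e; t(19)→25·(19−6)≡13=n; t(19)→25·(19−6)≡13=n; i(8)→25·(8−6)≡24=y (all mod 26).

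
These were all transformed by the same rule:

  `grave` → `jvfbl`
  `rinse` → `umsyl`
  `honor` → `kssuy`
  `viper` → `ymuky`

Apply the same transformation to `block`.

In grave: g→j is +3, r→v is +4, a→f is +5, v→b is +6 — the shift increases by 1 each position. The shift increases by 1 at each position, starting from +3: 3, 4, 5, ….
On block: b+3=e, l+4=p, o+5=t, c+6=i, k+7=r.

eptir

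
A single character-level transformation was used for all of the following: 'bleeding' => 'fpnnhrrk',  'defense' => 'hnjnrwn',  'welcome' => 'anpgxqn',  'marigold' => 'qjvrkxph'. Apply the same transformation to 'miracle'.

qrvjgpn

The shift depends on letter class: consonant b→f is +4, but vowel e→n is +9. The rule splits by letter class: vowels +9, consonants +4.
Applying it to miracle: m(cons)+4=q, i(vowel)+9=r, r(cons)+4=v, a(vowel)+9=j, c(cons)+4=g, l(cons)+4=p, e(vowel)+9=n.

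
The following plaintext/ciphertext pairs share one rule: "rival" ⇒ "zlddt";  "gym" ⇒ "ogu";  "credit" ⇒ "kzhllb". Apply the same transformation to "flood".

ntrrl

The shift depends on letter class: consonant r→z is +8, but vowel i→l is +3. The rule splits by letter class: vowels +3, consonants +8.
On flood: f(cons)+8=n, l(cons)+8=t, o(vowel)+3=r, o(vowel)+3=r, d(cons)+8=l.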